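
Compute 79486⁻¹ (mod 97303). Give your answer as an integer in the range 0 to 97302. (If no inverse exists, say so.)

18601

Run Euclid on (97303, 79486):
97303 = 1*79486 + 17817
79486 = 4*17817 + 8218
17817 = 2*8218 + 1381
8218 = 5*1381 + 1313
1381 = 1*1313 + 68
1313 = 19*68 + 21
68 = 3*21 + 5
21 = 4*5 + 1
5 = 5*1 + 0
gcd = 1, so the inverse exists. Back-substitute:
1 = 21 − 4·5
1 = −4·68 + 13·21
1 = 13·1313 − 251·68
1 = −251·1381 + 264·1313
1 = 264·8218 − 1571·1381
1 = −1571·17817 + 3406·8218
1 = 3406·79486 − 15195·17817
1 = −15195·97303 + 18601·79486
So 79486·18601 ≡ 1 (mod 97303).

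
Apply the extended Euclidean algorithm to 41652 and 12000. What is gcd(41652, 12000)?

12

Repeated division:
41652 = 3*12000 + 5652
12000 = 2*5652 + 696
5652 = 8*696 + 84
696 = 8*84 + 24
84 = 3*24 + 12
24 = 2*12 + 0
gcd(41652, 12000) = 12.
Express as a combination:
12 = 84 − 3·24
12 = −3·696 + 25·84
12 = 25·5652 − 203·696
12 = −203·12000 + 431·5652
12 = 431·41652 − 1496·12000
So 12 = (431)·41652 + (-1496)·12000.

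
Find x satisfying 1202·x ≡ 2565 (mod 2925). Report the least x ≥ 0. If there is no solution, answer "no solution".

First find gcd(1202, 2925):
2925 = 2*1202 + 521
1202 = 2*521 + 160
521 = 3*160 + 41
160 = 3*41 + 37
41 = 1*37 + 4
37 = 9*4 + 1
4 = 4*1 + 0
gcd = 1, so a unique solution mod 2925 exists.
Back-substitute for the Bézout coefficients:
1 = 37 − 9·4
1 = −9·41 + 10·37
1 = 10·160 − 39·41
1 = −39·521 + 127·160
1 = 127·1202 − 293·521
1 = −293·2925 + 713·1202
So 1202·(713) ≡ 1 (mod 2925), giving 1202⁻¹ ≡ 713.
x ≡ 1202⁻¹·2565 ≡ 713·2565 ≡ 720 (mod 2925).

720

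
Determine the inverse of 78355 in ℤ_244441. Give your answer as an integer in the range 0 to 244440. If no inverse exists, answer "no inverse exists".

Apply the Euclidean algorithm to 244441 and 78355:
244441 = 3*78355 + 9376
78355 = 8*9376 + 3347
9376 = 2*3347 + 2682
3347 = 1*2682 + 665
2682 = 4*665 + 22
665 = 30*22 + 5
22 = 4*5 + 2
5 = 2*2 + 1
2 = 2*1 + 0
gcd = 1, so the inverse exists. Back-substitute:
1 = 5 − 2·2
1 = −2·22 + 9·5
1 = 9·665 − 272·22
1 = −272·2682 + 1097·665
1 = 1097·3347 − 1369·2682
1 = −1369·9376 + 3835·3347
1 = 3835·78355 − 32049·9376
1 = −32049·244441 + 99982·78355
So 78355·99982 ≡ 1 (mod 244441).

99982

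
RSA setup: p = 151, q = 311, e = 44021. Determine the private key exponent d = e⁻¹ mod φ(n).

φ(n) = (p−1)(q−1) = 150·310 = 46500.
Need d with 44021·d ≡ 1 (mod 46500). Apply the extended Euclidean algorithm:
46500 = 1*44021 + 2479
44021 = 17*2479 + 1878
2479 = 1*1878 + 601
1878 = 3*601 + 75
601 = 8*75 + 1
75 = 75*1 + 0
Back-substitute:
1 = 601 − 8·75
1 = −8·1878 + 25·601
1 = 25·2479 − 33·1878
1 = −33·44021 + 586·2479
1 = 586·46500 − 619·44021
So 44021·(-619) ≡ 1 (mod 46500), hence d ≡ -619 ≡ 45881 (mod 46500).

45881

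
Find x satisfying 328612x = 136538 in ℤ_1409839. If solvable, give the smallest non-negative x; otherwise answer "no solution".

1394832

First find gcd(328612, 1409839):
1409839 = 4*328612 + 95391
328612 = 3*95391 + 42439
95391 = 2*42439 + 10513
42439 = 4*10513 + 387
10513 = 27*387 + 64
387 = 6*64 + 3
64 = 21*3 + 1
3 = 3*1 + 0
gcd = 1, so a unique solution mod 1409839 exists.
Back-substitute for the Bézout coefficients:
1 = 64 − 21·3
1 = −21·387 + 127·64
1 = 127·10513 − 3450·387
1 = −3450·42439 + 13927·10513
1 = 13927·95391 − 31304·42439
1 = −31304·328612 + 107839·95391
1 = 107839·1409839 − 462660·328612
So 328612·(-462660) ≡ 1 (mod 1409839), giving 328612⁻¹ ≡ 947179.
x ≡ 328612⁻¹·136538 ≡ 947179·136538 ≡ 1394832 (mod 1409839).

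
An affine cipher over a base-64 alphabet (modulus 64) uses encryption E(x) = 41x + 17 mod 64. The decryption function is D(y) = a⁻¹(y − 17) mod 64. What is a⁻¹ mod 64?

gcd(64, 41) by repeated division:
64 = 1*41 + 23
41 = 1*23 + 18
23 = 1*18 + 5
18 = 3*5 + 3
5 = 1*3 + 2
3 = 1*2 + 1
2 = 2*1 + 0
gcd = 1, so the inverse exists. Back-substitute:
1 = 3 − 2
1 = −5 + 2·3
1 = 2·18 − 7·5
1 = −7·23 + 9·18
1 = 9·41 − 16·23
1 = −16·64 + 25·41
So 41·25 ≡ 1 (mod 64).

25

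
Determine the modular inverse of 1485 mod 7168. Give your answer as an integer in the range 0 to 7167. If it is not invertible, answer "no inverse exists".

6917

Extended Euclidean algorithm:
7168 = 4×1485 + 1228
1485 = 1×1228 + 257
1228 = 4×257 + 200
257 = 1×200 + 57
200 = 3×57 + 29
57 = 1×29 + 28
29 = 1×28 + 1
28 = 28×1 + 0
Since gcd(1485, 7168) = 1, back-substitute to write 1 as a combination:
1 = 29 − 28
1 = −57 + 2·29
1 = 2·200 − 7·57
1 = −7·257 + 9·200
1 = 9·1228 − 43·257
1 = −43·1485 + 52·1228
1 = 52·7168 − 251·1485
So 1485·(-251) ≡ 1 (mod 7168), and -251 ≡ 6917 (mod 7168).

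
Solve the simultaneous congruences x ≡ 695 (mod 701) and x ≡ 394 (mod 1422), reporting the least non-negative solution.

968776

Write x = 695 + 701·k. Then 701·k ≡ 394 − 695 ≡ 1121 (mod 1422).
Need 701⁻¹ mod 1422. Extended Euclid on (1422, 701):
1422 = 2×701 + 20
701 = 35×20 + 1
20 = 20×1 + 0
Back-substitute:
1 = 701 − 35·20
1 = −35·1422 + 71·701
701⁻¹ ≡ 71 (mod 1422), so k ≡ 71·1121 ≡ 1381 (mod 1422).
x = 695 + 701·1381 = 968776.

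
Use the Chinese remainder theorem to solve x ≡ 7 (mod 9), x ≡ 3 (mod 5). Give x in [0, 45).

43

Write x = 7 + 9·k. Then 9·k ≡ 3 − 7 ≡ 1 (mod 5).
Need 9⁻¹ mod 5. Extended Euclid on (5, 4):
5 = 1×4 + 1
4 = 4×1 + 0
Back-substitute:
1 = 5 − 4
9⁻¹ ≡ 4 (mod 5), so k ≡ 4·1 ≡ 4 (mod 5).
x = 7 + 9·4 = 43.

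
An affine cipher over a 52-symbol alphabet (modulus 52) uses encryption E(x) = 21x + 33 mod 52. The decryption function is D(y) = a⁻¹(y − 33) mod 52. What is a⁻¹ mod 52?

5

gcd(52, 21) by repeated division:
52 = 2×21 + 10
21 = 2×10 + 1
10 = 10×1 + 0
The gcd is 1. Working backward:
1 = 21 − 2·10
1 = −2·52 + 5·21
So 21·5 ≡ 1 (mod 52).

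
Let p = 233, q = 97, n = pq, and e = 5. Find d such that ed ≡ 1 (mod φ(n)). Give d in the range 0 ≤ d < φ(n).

8909

φ(n) = (p−1)(q−1) = 232·96 = 22272.
Need d with 5·d ≡ 1 (mod 22272). Apply the extended Euclidean algorithm:
22272 = 4454×5 + 2
5 = 2×2 + 1
2 = 2×1 + 0
Back-substitute:
1 = 5 − 2·2
1 = −2·22272 + 8909·5
So 5·8909 ≡ 1 (mod 22272), hence d = 8909.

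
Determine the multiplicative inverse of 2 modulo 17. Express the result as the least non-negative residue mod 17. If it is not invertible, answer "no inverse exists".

9

Run Euclid on (17, 2):
17 = 8×2 + 1
2 = 2×1 + 0
gcd = 1, so the inverse exists. Back-substitute:
1 = 17 − 8·2
Hence 2⁻¹ ≡ -8 ≡ 9 (mod 17).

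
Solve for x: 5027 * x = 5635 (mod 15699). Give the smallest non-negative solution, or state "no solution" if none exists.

First find gcd(5027, 15699):
15699 = 3*5027 + 618
5027 = 8*618 + 83
618 = 7*83 + 37
83 = 2*37 + 9
37 = 4*9 + 1
9 = 9*1 + 0
gcd = 1, so a unique solution mod 15699 exists.
Back-substitute for the Bézout coefficients:
1 = 37 − 4·9
1 = −4·83 + 9·37
1 = 9·618 − 67·83
1 = −67·5027 + 545·618
1 = 545·15699 − 1702·5027
So 5027·(-1702) ≡ 1 (mod 15699), giving 5027⁻¹ ≡ 13997.
x ≡ 5027⁻¹·5635 ≡ 13997·5635 ≡ 1319 (mod 15699).

1319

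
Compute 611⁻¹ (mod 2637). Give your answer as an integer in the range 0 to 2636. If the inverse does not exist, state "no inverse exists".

2555

Extended Euclidean algorithm:
2637 = 4*611 + 193
611 = 3*193 + 32
193 = 6*32 + 1
32 = 32*1 + 0
gcd = 1, so the inverse exists. Back-substitute:
1 = 193 − 6·32
1 = −6·611 + 19·193
1 = 19·2637 − 82·611
Hence 611⁻¹ ≡ -82 ≡ 2555 (mod 2637).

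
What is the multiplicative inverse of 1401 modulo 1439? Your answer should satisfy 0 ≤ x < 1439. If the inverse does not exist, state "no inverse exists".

Run Euclid on (1439, 1401):
1439 = 1*1401 + 38
1401 = 36*38 + 33
38 = 1*33 + 5
33 = 6*5 + 3
5 = 1*3 + 2
3 = 1*2 + 1
2 = 2*1 + 0
Since gcd(1401, 1439) = 1, back-substitute to write 1 as a combination:
1 = 3 − 2
1 = −5 + 2·3
1 = 2·33 − 13·5
1 = −13·38 + 15·33
1 = 15·1401 − 553·38
1 = −553·1439 + 568·1401
So 1401·568 ≡ 1 (mod 1439).

568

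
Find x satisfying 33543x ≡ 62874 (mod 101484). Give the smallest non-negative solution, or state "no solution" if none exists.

First find gcd(33543, 101484):
101484 = 3*33543 + 855
33543 = 39*855 + 198
855 = 4*198 + 63
198 = 3*63 + 9
63 = 7*9 + 0
gcd = 9 and 9 | 62874, so solutions exist. Divide through by 9: 3727x ≡ 6986 (mod 11276).
Now find 3727⁻¹ mod 11276:
11276 = 3·3727 + 95
3727 = 39·95 + 22
95 = 4·22 + 7
22 = 3·7 + 1
7 = 7·1 + 0
Back-substitute:
1 = 22 − 3·7
1 = −3·95 + 13·22
1 = 13·3727 − 510·95
1 = −510·11276 + 1543·3727
So 3727⁻¹ ≡ 1543 (mod 11276).
Then x ≡ 1543·6986 ≡ 10818 (mod 11276); the smallest non-negative solution is x = 10818.

10818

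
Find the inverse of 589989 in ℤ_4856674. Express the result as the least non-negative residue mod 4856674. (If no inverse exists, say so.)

Run Euclid on (4856674, 589989):
4856674 = 8*589989 + 136762
589989 = 4*136762 + 42941
136762 = 3*42941 + 7939
42941 = 5*7939 + 3246
7939 = 2*3246 + 1447
3246 = 2*1447 + 352
1447 = 4*352 + 39
352 = 9*39 + 1
39 = 39*1 + 0
Since gcd(589989, 4856674) = 1, back-substitute to write 1 as a combination:
1 = 352 − 9·39
1 = −9·1447 + 37·352
1 = 37·3246 − 83·1447
1 = −83·7939 + 203·3246
1 = 203·42941 − 1098·7939
1 = −1098·136762 + 3497·42941
1 = 3497·589989 − 15086·136762
1 = −15086·4856674 + 124185·589989
So 589989·124185 ≡ 1 (mod 4856674).

124185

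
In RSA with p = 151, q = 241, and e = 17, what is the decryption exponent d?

φ(n) = (p−1)(q−1) = 150·240 = 36000.
Need d with 17·d ≡ 1 (mod 36000). Apply the extended Euclidean algorithm:
36000 = 2117×17 + 11
17 = 1×11 + 6
11 = 1×6 + 5
6 = 1×5 + 1
5 = 5×1 + 0
Back-substitute:
1 = 6 − 5
1 = −11 + 2·6
1 = 2·17 − 3·11
1 = −3·36000 + 6353·17
So 17·6353 ≡ 1 (mod 36000), hence d = 6353.

6353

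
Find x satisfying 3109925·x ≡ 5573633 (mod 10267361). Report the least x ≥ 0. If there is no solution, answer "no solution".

First find gcd(3109925, 10267361):
10267361 = 3·3109925 + 937586
3109925 = 3·937586 + 297167
937586 = 3·297167 + 46085
297167 = 6·46085 + 20657
46085 = 2·20657 + 4771
20657 = 4·4771 + 1573
4771 = 3·1573 + 52
1573 = 30·52 + 13
52 = 4·13 + 0
gcd = 13 and 13 | 5573633, so solutions exist. Divide through by 13: 239225x ≡ 428741 (mod 789797).
Now find 239225⁻¹ mod 789797:
789797 = 3·239225 + 72122
239225 = 3·72122 + 22859
72122 = 3·22859 + 3545
22859 = 6·3545 + 1589
3545 = 2·1589 + 367
1589 = 4·367 + 121
367 = 3·121 + 4
121 = 30·4 + 1
4 = 4·1 + 0
Back-substitute:
1 = 121 − 30·4
1 = −30·367 + 91·121
1 = 91·1589 − 394·367
1 = −394·3545 + 879·1589
1 = 879·22859 − 5668·3545
1 = −5668·72122 + 17883·22859
1 = 17883·239225 − 59317·72122
1 = −59317·789797 + 195834·239225
So 239225⁻¹ ≡ 195834 (mod 789797).
Then x ≡ 195834·428741 ≡ 325518 (mod 789797); the smallest non-negative solution is x = 325518.

325518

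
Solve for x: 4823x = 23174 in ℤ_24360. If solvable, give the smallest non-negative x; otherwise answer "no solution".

gcd(4823, 24360):
24360 = 5*4823 + 245
4823 = 19*245 + 168
245 = 1*168 + 77
168 = 2*77 + 14
77 = 5*14 + 7
14 = 2*7 + 0
gcd = 7, but 7 ∤ 23174, so the congruence has no solution.

no solution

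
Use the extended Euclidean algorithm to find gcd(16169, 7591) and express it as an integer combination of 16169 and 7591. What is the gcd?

Euclidean algorithm:
16169 = 2·7591 + 987
7591 = 7·987 + 682
987 = 1·682 + 305
682 = 2·305 + 72
305 = 4·72 + 17
72 = 4·17 + 4
17 = 4·4 + 1
4 = 4·1 + 0
gcd(16169, 7591) = 1.
Working backward:
1 = 17 − 4·4
1 = −4·72 + 17·17
1 = 17·305 − 72·72
1 = −72·682 + 161·305
1 = 161·987 − 233·682
1 = −233·7591 + 1792·987
1 = 1792·16169 − 3817·7591
So 1 = (1792)·16169 + (-3817)·7591.

1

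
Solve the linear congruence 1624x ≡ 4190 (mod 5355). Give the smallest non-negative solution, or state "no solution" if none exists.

gcd(1624, 5355):
5355 = 3×1624 + 483
1624 = 3×483 + 175
483 = 2×175 + 133
175 = 1×133 + 42
133 = 3×42 + 7
42 = 6×7 + 0
gcd = 7, but 7 ∤ 4190, so the congruence has no solution.

no solution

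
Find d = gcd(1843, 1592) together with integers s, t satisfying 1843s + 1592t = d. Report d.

Euclidean algorithm:
1843 = 1*1592 + 251
1592 = 6*251 + 86
251 = 2*86 + 79
86 = 1*79 + 7
79 = 11*7 + 2
7 = 3*2 + 1
2 = 2*1 + 0
gcd(1843, 1592) = 1.
Back-substituting:
1 = 7 − 3·2
1 = −3·79 + 34·7
1 = 34·86 − 37·79
1 = −37·251 + 108·86
1 = 108·1592 − 685·251
1 = −685·1843 + 793·1592
So 1 = (-685)·1843 + (793)·1592.

1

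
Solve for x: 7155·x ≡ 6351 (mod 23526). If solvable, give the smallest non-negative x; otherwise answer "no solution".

gcd(7155, 23526):
23526 = 3·7155 + 2061
7155 = 3·2061 + 972
2061 = 2·972 + 117
972 = 8·117 + 36
117 = 3·36 + 9
36 = 4·9 + 0
gcd = 9, but 9 ∤ 6351, so the congruence has no solution.

no solution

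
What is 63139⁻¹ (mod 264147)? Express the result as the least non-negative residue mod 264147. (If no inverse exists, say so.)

62419

Apply the Euclidean algorithm to 264147 and 63139:
264147 = 4·63139 + 11591
63139 = 5·11591 + 5184
11591 = 2·5184 + 1223
5184 = 4·1223 + 292
1223 = 4·292 + 55
292 = 5·55 + 17
55 = 3·17 + 4
17 = 4·4 + 1
4 = 4·1 + 0
Since gcd(63139, 264147) = 1, back-substitute to write 1 as a combination:
1 = 17 − 4·4
1 = −4·55 + 13·17
1 = 13·292 − 69·55
1 = −69·1223 + 289·292
1 = 289·5184 − 1225·1223
1 = −1225·11591 + 2739·5184
1 = 2739·63139 − 14920·11591
1 = −14920·264147 + 62419·63139
So 63139·62419 ≡ 1 (mod 264147).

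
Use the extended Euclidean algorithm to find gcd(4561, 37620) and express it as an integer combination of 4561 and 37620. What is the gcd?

1

Euclidean algorithm:
37620 = 8*4561 + 1132
4561 = 4*1132 + 33
1132 = 34*33 + 10
33 = 3*10 + 3
10 = 3*3 + 1
3 = 3*1 + 0
gcd(4561, 37620) = 1.
Back-substituting:
1 = 10 − 3·3
1 = −3·33 + 10·10
1 = 10·1132 − 343·33
1 = −343·4561 + 1382·1132
1 = 1382·37620 − 11399·4561
So 1 = (1382)·37620 + (-11399)·4561.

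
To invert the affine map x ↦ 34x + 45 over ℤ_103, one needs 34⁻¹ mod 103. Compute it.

Run Euclid on (103, 34):
103 = 3×34 + 1
34 = 34×1 + 0
The gcd is 1. Working backward:
1 = 103 − 3·34
So 34·(-3) ≡ 1 (mod 103), and -3 ≡ 100 (mod 103).

100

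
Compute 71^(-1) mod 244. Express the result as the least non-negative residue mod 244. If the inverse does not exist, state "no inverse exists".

55

Extended Euclidean algorithm:
244 = 3×71 + 31
71 = 2×31 + 9
31 = 3×9 + 4
9 = 2×4 + 1
4 = 4×1 + 0
gcd = 1, so the inverse exists. Back-substitute:
1 = 9 − 2·4
1 = −2·31 + 7·9
1 = 7·71 − 16·31
1 = −16·244 + 55·71
So 71·55 ≡ 1 (mod 244).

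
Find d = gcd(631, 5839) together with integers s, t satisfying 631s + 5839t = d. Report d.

Repeated division:
5839 = 9×631 + 160
631 = 3×160 + 151
160 = 1×151 + 9
151 = 16×9 + 7
9 = 1×7 + 2
7 = 3×2 + 1
2 = 2×1 + 0
gcd(631, 5839) = 1.
Back-substituting:
1 = 7 − 3·2
1 = −3·9 + 4·7
1 = 4·151 − 67·9
1 = −67·160 + 71·151
1 = 71·631 − 280·160
1 = −280·5839 + 2591·631
So 1 = (-280)·5839 + (2591)·631.

1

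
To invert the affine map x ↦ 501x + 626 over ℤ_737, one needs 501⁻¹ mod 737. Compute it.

178

Extended Euclidean algorithm:
737 = 1×501 + 236
501 = 2×236 + 29
236 = 8×29 + 4
29 = 7×4 + 1
4 = 4×1 + 0
Since gcd(501, 737) = 1, back-substitute to write 1 as a combination:
1 = 29 − 7·4
1 = −7·236 + 57·29
1 = 57·501 − 121·236
1 = −121·737 + 178·501
So 501·178 ≡ 1 (mod 737).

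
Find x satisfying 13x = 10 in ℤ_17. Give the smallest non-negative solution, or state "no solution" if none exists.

First find gcd(13, 17):
17 = 1×13 + 4
13 = 3×4 + 1
4 = 4×1 + 0
gcd = 1, so a unique solution mod 17 exists.
Back-substitute for the Bézout coefficients:
1 = 13 − 3·4
1 = −3·17 + 4·13
So 13·(4) ≡ 1 (mod 17), giving 13⁻¹ ≡ 4.
x ≡ 13⁻¹·10 ≡ 4·10 ≡ 6 (mod 17).

6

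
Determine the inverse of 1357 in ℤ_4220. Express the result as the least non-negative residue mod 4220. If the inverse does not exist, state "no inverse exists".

793

Extended Euclidean algorithm:
4220 = 3*1357 + 149
1357 = 9*149 + 16
149 = 9*16 + 5
16 = 3*5 + 1
5 = 5*1 + 0
The gcd is 1. Working backward:
1 = 16 − 3·5
1 = −3·149 + 28·16
1 = 28·1357 − 255·149
1 = −255·4220 + 793·1357
So 1357·793 ≡ 1 (mod 4220).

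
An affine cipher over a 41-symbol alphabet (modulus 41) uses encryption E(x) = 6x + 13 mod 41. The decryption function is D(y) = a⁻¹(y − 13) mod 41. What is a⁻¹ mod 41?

7

Extended Euclidean algorithm:
41 = 6×6 + 5
6 = 1×5 + 1
5 = 5×1 + 0
The gcd is 1. Working backward:
1 = 6 − 5
1 = −41 + 7·6
So 6·7 ≡ 1 (mod 41).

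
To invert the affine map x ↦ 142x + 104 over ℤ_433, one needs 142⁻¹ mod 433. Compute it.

247

Apply the Euclidean algorithm to 433 and 142:
433 = 3×142 + 7
142 = 20×7 + 2
7 = 3×2 + 1
2 = 2×1 + 0
gcd = 1, so the inverse exists. Back-substitute:
1 = 7 − 3·2
1 = −3·142 + 61·7
1 = 61·433 − 186·142
Hence 142⁻¹ ≡ -186 ≡ 247 (mod 433).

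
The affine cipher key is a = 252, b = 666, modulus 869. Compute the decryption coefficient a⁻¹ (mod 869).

gcd(869, 252) by repeated division:
869 = 3×252 + 113
252 = 2×113 + 26
113 = 4×26 + 9
26 = 2×9 + 8
9 = 1×8 + 1
8 = 8×1 + 0
gcd = 1, so the inverse exists. Back-substitute:
1 = 9 − 8
1 = −26 + 3·9
1 = 3·113 − 13·26
1 = −13·252 + 29·113
1 = 29·869 − 100·252
So 252·(-100) ≡ 1 (mod 869), and -100 ≡ 769 (mod 869).

769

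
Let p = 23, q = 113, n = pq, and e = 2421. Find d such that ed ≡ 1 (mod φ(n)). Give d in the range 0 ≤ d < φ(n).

φ(n) = (p−1)(q−1) = 22·112 = 2464.
Need d with 2421·d ≡ 1 (mod 2464). Apply the extended Euclidean algorithm:
2464 = 1×2421 + 43
2421 = 56×43 + 13
43 = 3×13 + 4
13 = 3×4 + 1
4 = 4×1 + 0
Back-substitute:
1 = 13 − 3·4
1 = −3·43 + 10·13
1 = 10·2421 − 563·43
1 = −563·2464 + 573·2421
So 2421·573 ≡ 1 (mod 2464), hence d = 573.

573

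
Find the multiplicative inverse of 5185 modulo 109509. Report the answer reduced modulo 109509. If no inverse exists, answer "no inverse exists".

gcd(109509, 5185) by repeated division:
109509 = 21·5185 + 624
5185 = 8·624 + 193
624 = 3·193 + 45
193 = 4·45 + 13
45 = 3·13 + 6
13 = 2·6 + 1
6 = 6·1 + 0
The gcd is 1. Working backward:
1 = 13 − 2·6
1 = −2·45 + 7·13
1 = 7·193 − 30·45
1 = −30·624 + 97·193
1 = 97·5185 − 806·624
1 = −806·109509 + 17023·5185
So 5185·17023 ≡ 1 (mod 109509).

17023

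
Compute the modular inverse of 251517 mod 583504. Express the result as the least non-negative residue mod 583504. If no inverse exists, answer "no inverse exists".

451989

Run Euclid on (583504, 251517):
583504 = 2·251517 + 80470
251517 = 3·80470 + 10107
80470 = 7·10107 + 9721
10107 = 1·9721 + 386
9721 = 25·386 + 71
386 = 5·71 + 31
71 = 2·31 + 9
31 = 3·9 + 4
9 = 2·4 + 1
4 = 4·1 + 0
Since gcd(251517, 583504) = 1, back-substitute to write 1 as a combination:
1 = 9 − 2·4
1 = −2·31 + 7·9
1 = 7·71 − 16·31
1 = −16·386 + 87·71
1 = 87·9721 − 2191·386
1 = −2191·10107 + 2278·9721
1 = 2278·80470 − 18137·10107
1 = −18137·251517 + 56689·80470
1 = 56689·583504 − 131515·251517
Hence 251517⁻¹ ≡ -131515 ≡ 451989 (mod 583504).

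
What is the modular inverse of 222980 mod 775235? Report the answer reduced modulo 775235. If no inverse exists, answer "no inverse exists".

no inverse exists

Euclidean algorithm on 775235, 222980:
775235 = 3*222980 + 106295
222980 = 2*106295 + 10390
106295 = 10*10390 + 2395
10390 = 4*2395 + 810
2395 = 2*810 + 775
810 = 1*775 + 35
775 = 22*35 + 5
35 = 7*5 + 0
gcd(222980, 775235) = 5 ≠ 1, so 222980 has no multiplicative inverse modulo 775235.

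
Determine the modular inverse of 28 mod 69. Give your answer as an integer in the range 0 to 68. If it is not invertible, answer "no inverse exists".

37

Extended Euclidean algorithm:
69 = 2×28 + 13
28 = 2×13 + 2
13 = 6×2 + 1
2 = 2×1 + 0
Since gcd(28, 69) = 1, back-substitute to write 1 as a combination:
1 = 13 − 6·2
1 = −6·28 + 13·13
1 = 13·69 − 32·28
Thus 28·(-32) ≡ 1 (mod 69); reducing, -32 mod 69 = 37.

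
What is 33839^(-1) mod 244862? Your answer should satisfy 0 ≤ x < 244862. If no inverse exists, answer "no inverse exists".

Extended Euclidean algorithm:
244862 = 7*33839 + 7989
33839 = 4*7989 + 1883
7989 = 4*1883 + 457
1883 = 4*457 + 55
457 = 8*55 + 17
55 = 3*17 + 4
17 = 4*4 + 1
4 = 4*1 + 0
Since gcd(33839, 244862) = 1, back-substitute to write 1 as a combination:
1 = 17 − 4·4
1 = −4·55 + 13·17
1 = 13·457 − 108·55
1 = −108·1883 + 445·457
1 = 445·7989 − 1888·1883
1 = −1888·33839 + 7997·7989
1 = 7997·244862 − 57867·33839
Thus 33839·(-57867) ≡ 1 (mod 244862); reducing, -57867 mod 244862 = 186995.

186995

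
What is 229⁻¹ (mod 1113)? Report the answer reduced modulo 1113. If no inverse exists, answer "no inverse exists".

Run Euclid on (1113, 229):
1113 = 4×229 + 197
229 = 1×197 + 32
197 = 6×32 + 5
32 = 6×5 + 2
5 = 2×2 + 1
2 = 2×1 + 0
The gcd is 1. Working backward:
1 = 5 − 2·2
1 = −2·32 + 13·5
1 = 13·197 − 80·32
1 = −80·229 + 93·197
1 = 93·1113 − 452·229
Hence 229⁻¹ ≡ -452 ≡ 661 (mod 1113).

661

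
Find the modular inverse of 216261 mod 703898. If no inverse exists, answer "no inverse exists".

225301

Apply the Euclidean algorithm to 703898 and 216261:
703898 = 3·216261 + 55115
216261 = 3·55115 + 50916
55115 = 1·50916 + 4199
50916 = 12·4199 + 528
4199 = 7·528 + 503
528 = 1·503 + 25
503 = 20·25 + 3
25 = 8·3 + 1
3 = 3·1 + 0
gcd = 1, so the inverse exists. Back-substitute:
1 = 25 − 8·3
1 = −8·503 + 161·25
1 = 161·528 − 169·503
1 = −169·4199 + 1344·528
1 = 1344·50916 − 16297·4199
1 = −16297·55115 + 17641·50916
1 = 17641·216261 − 69220·55115
1 = −69220·703898 + 225301·216261
So 216261·225301 ≡ 1 (mod 703898).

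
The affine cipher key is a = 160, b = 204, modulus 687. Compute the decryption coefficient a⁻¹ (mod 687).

gcd(687, 160) by repeated division:
687 = 4·160 + 47
160 = 3·47 + 19
47 = 2·19 + 9
19 = 2·9 + 1
9 = 9·1 + 0
gcd = 1, so the inverse exists. Back-substitute:
1 = 19 − 2·9
1 = −2·47 + 5·19
1 = 5·160 − 17·47
1 = −17·687 + 73·160
So 160·73 ≡ 1 (mod 687).

73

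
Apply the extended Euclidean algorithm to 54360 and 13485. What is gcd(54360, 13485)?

15

Apply Euclid's algorithm to 54360 and 13485:
54360 = 4*13485 + 420
13485 = 32*420 + 45
420 = 9*45 + 15
45 = 3*15 + 0
gcd(54360, 13485) = 15.
Back-substituting:
15 = 420 − 9·45
15 = −9·13485 + 289·420
15 = 289·54360 − 1165·13485
So 15 = (289)·54360 + (-1165)·13485.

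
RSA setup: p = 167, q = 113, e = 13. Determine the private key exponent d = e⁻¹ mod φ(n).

φ(n) = (p−1)(q−1) = 166·112 = 18592.
Need d with 13·d ≡ 1 (mod 18592). Apply the extended Euclidean algorithm:
18592 = 1430*13 + 2
13 = 6*2 + 1
2 = 2*1 + 0
Back-substitute:
1 = 13 − 6·2
1 = −6·18592 + 8581·13
So 13·8581 ≡ 1 (mod 18592), hence d = 8581.

8581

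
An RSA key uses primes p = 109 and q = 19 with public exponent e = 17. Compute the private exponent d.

φ(n) = (p−1)(q−1) = 108·18 = 1944.
Need d with 17·d ≡ 1 (mod 1944). Apply the extended Euclidean algorithm:
1944 = 114·17 + 6
17 = 2·6 + 5
6 = 1·5 + 1
5 = 5·1 + 0
Back-substitute:
1 = 6 − 5
1 = −17 + 3·6
1 = 3·1944 − 343·17
So 17·(-343) ≡ 1 (mod 1944), hence d ≡ -343 ≡ 1601 (mod 1944).

1601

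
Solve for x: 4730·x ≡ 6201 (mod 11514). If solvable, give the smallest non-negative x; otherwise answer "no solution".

gcd(4730, 11514):
11514 = 2×4730 + 2054
4730 = 2×2054 + 622
2054 = 3×622 + 188
622 = 3×188 + 58
188 = 3×58 + 14
58 = 4×14 + 2
14 = 7×2 + 0
gcd = 2, but 2 ∤ 6201, so the congruence has no solution.

no solution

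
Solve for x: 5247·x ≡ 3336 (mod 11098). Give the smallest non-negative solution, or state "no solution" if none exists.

First find gcd(5247, 11098):
11098 = 2*5247 + 604
5247 = 8*604 + 415
604 = 1*415 + 189
415 = 2*189 + 37
189 = 5*37 + 4
37 = 9*4 + 1
4 = 4*1 + 0
gcd = 1, so a unique solution mod 11098 exists.
Back-substitute for the Bézout coefficients:
1 = 37 − 9·4
1 = −9·189 + 46·37
1 = 46·415 − 101·189
1 = −101·604 + 147·415
1 = 147·5247 − 1277·604
1 = −1277·11098 + 2701·5247
So 5247·(2701) ≡ 1 (mod 11098), giving 5247⁻¹ ≡ 2701.
x ≡ 5247⁻¹·3336 ≡ 2701·3336 ≡ 10058 (mod 11098).

10058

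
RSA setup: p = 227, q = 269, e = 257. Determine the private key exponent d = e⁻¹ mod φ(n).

φ(n) = (p−1)(q−1) = 226·268 = 60568.
Need d with 257·d ≡ 1 (mod 60568). Apply the extended Euclidean algorithm:
60568 = 235×257 + 173
257 = 1×173 + 84
173 = 2×84 + 5
84 = 16×5 + 4
5 = 1×4 + 1
4 = 4×1 + 0
Back-substitute:
1 = 5 − 4
1 = −84 + 17·5
1 = 17·173 − 35·84
1 = −35·257 + 52·173
1 = 52·60568 − 12255·257
So 257·(-12255) ≡ 1 (mod 60568), hence d ≡ -12255 ≡ 48313 (mod 60568).

48313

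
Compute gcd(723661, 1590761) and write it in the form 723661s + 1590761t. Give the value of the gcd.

1

Euclidean algorithm:
1590761 = 2×723661 + 143439
723661 = 5×143439 + 6466
143439 = 22×6466 + 1187
6466 = 5×1187 + 531
1187 = 2×531 + 125
531 = 4×125 + 31
125 = 4×31 + 1
31 = 31×1 + 0
gcd(723661, 1590761) = 1.
Express as a combination:
1 = 125 − 4·31
1 = −4·531 + 17·125
1 = 17·1187 − 38·531
1 = −38·6466 + 207·1187
1 = 207·143439 − 4592·6466
1 = −4592·723661 + 23167·143439
1 = 23167·1590761 − 50926·723661
So 1 = (23167)·1590761 + (-50926)·723661.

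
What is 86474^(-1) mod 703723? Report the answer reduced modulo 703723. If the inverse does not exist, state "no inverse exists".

gcd(703723, 86474) by repeated division:
703723 = 8*86474 + 11931
86474 = 7*11931 + 2957
11931 = 4*2957 + 103
2957 = 28*103 + 73
103 = 1*73 + 30
73 = 2*30 + 13
30 = 2*13 + 4
13 = 3*4 + 1
4 = 4*1 + 0
Since gcd(86474, 703723) = 1, back-substitute to write 1 as a combination:
1 = 13 − 3·4
1 = −3·30 + 7·13
1 = 7·73 − 17·30
1 = −17·103 + 24·73
1 = 24·2957 − 689·103
1 = −689·11931 + 2780·2957
1 = 2780·86474 − 20149·11931
1 = −20149·703723 + 163972·86474
So 86474·163972 ≡ 1 (mod 703723).

163972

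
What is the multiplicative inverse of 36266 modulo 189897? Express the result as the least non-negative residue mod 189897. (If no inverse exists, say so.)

111296

Run Euclid on (189897, 36266):
189897 = 5·36266 + 8567
36266 = 4·8567 + 1998
8567 = 4·1998 + 575
1998 = 3·575 + 273
575 = 2·273 + 29
273 = 9·29 + 12
29 = 2·12 + 5
12 = 2·5 + 2
5 = 2·2 + 1
2 = 2·1 + 0
gcd = 1, so the inverse exists. Back-substitute:
1 = 5 − 2·2
1 = −2·12 + 5·5
1 = 5·29 − 12·12
1 = −12·273 + 113·29
1 = 113·575 − 238·273
1 = −238·1998 + 827·575
1 = 827·8567 − 3546·1998
1 = −3546·36266 + 15011·8567
1 = 15011·189897 − 78601·36266
Hence 36266⁻¹ ≡ -78601 ≡ 111296 (mod 189897).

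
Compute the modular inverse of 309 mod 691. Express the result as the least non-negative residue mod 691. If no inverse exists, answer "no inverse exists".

Extended Euclidean algorithm:
691 = 2*309 + 73
309 = 4*73 + 17
73 = 4*17 + 5
17 = 3*5 + 2
5 = 2*2 + 1
2 = 2*1 + 0
gcd = 1, so the inverse exists. Back-substitute:
1 = 5 − 2·2
1 = −2·17 + 7·5
1 = 7·73 − 30·17
1 = −30·309 + 127·73
1 = 127·691 − 284·309
Thus 309·(-284) ≡ 1 (mod 691); reducing, -284 mod 691 = 407.

407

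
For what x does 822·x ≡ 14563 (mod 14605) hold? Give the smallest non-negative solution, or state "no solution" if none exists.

First find gcd(822, 14605):
14605 = 17·822 + 631
822 = 1·631 + 191
631 = 3·191 + 58
191 = 3·58 + 17
58 = 3·17 + 7
17 = 2·7 + 3
7 = 2·3 + 1
3 = 3·1 + 0
gcd = 1, so a unique solution mod 14605 exists.
Back-substitute for the Bézout coefficients:
1 = 7 − 2·3
1 = −2·17 + 5·7
1 = 5·58 − 17·17
1 = −17·191 + 56·58
1 = 56·631 − 185·191
1 = −185·822 + 241·631
1 = 241·14605 − 4282·822
So 822·(-4282) ≡ 1 (mod 14605), giving 822⁻¹ ≡ 10323.
x ≡ 822⁻¹·14563 ≡ 10323·14563 ≡ 4584 (mod 14605).

4584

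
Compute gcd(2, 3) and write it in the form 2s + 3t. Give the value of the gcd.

Repeated division:
3 = 1×2 + 1
2 = 2×1 + 0
gcd(2, 3) = 1.
Express as a combination:
1 = 3 − 2
So 1 = (1)·3 + (-1)·2.

1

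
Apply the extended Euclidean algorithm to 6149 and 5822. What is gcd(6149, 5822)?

Euclidean algorithm:
6149 = 1*5822 + 327
5822 = 17*327 + 263
327 = 1*263 + 64
263 = 4*64 + 7
64 = 9*7 + 1
7 = 7*1 + 0
gcd(6149, 5822) = 1.
Express as a combination:
1 = 64 − 9·7
1 = −9·263 + 37·64
1 = 37·327 − 46·263
1 = −46·5822 + 819·327
1 = 819·6149 − 865·5822
So 1 = (819)·6149 + (-865)·5822.

1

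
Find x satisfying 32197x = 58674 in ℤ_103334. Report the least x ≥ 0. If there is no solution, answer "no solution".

First find gcd(32197, 103334):
103334 = 3*32197 + 6743
32197 = 4*6743 + 5225
6743 = 1*5225 + 1518
5225 = 3*1518 + 671
1518 = 2*671 + 176
671 = 3*176 + 143
176 = 1*143 + 33
143 = 4*33 + 11
33 = 3*11 + 0
gcd = 11 and 11 | 58674, so solutions exist. Divide through by 11: 2927x ≡ 5334 (mod 9394).
Now find 2927⁻¹ mod 9394:
9394 = 3·2927 + 613
2927 = 4·613 + 475
613 = 1·475 + 138
475 = 3·138 + 61
138 = 2·61 + 16
61 = 3·16 + 13
16 = 1·13 + 3
13 = 4·3 + 1
3 = 3·1 + 0
Back-substitute:
1 = 13 − 4·3
1 = −4·16 + 5·13
1 = 5·61 − 19·16
1 = −19·138 + 43·61
1 = 43·475 − 148·138
1 = −148·613 + 191·475
1 = 191·2927 − 912·613
1 = −912·9394 + 2927·2927
So 2927⁻¹ ≡ 2927 (mod 9394).
Then x ≡ 2927·5334 ≡ 9184 (mod 9394); the smallest non-negative solution is x = 9184.

9184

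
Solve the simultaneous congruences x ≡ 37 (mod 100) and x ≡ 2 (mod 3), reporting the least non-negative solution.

137

Write x = 37 + 100·k. Then 100·k ≡ 2 − 37 ≡ 1 (mod 3).
Need 100⁻¹ mod 3. Extended Euclid on (3, 1):
3 = 3×1 + 0
100⁻¹ ≡ 1 (mod 3), so k ≡ 1·1 ≡ 1 (mod 3).
x = 37 + 100·1 = 137.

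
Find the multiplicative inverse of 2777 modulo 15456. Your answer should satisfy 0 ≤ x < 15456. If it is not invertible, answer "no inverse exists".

Apply the Euclidean algorithm to 15456 and 2777:
15456 = 5·2777 + 1571
2777 = 1·1571 + 1206
1571 = 1·1206 + 365
1206 = 3·365 + 111
365 = 3·111 + 32
111 = 3·32 + 15
32 = 2·15 + 2
15 = 7·2 + 1
2 = 2·1 + 0
The gcd is 1. Working backward:
1 = 15 − 7·2
1 = −7·32 + 15·15
1 = 15·111 − 52·32
1 = −52·365 + 171·111
1 = 171·1206 − 565·365
1 = −565·1571 + 736·1206
1 = 736·2777 − 1301·1571
1 = −1301·15456 + 7241·2777
So 2777·7241 ≡ 1 (mod 15456).

7241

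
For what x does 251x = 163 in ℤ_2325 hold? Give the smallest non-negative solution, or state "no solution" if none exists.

First find gcd(251, 2325):
2325 = 9*251 + 66
251 = 3*66 + 53
66 = 1*53 + 13
53 = 4*13 + 1
13 = 13*1 + 0
gcd = 1, so a unique solution mod 2325 exists.
Back-substitute for the Bézout coefficients:
1 = 53 − 4·13
1 = −4·66 + 5·53
1 = 5·251 − 19·66
1 = −19·2325 + 176·251
So 251·(176) ≡ 1 (mod 2325), giving 251⁻¹ ≡ 176.
x ≡ 251⁻¹·163 ≡ 176·163 ≡ 788 (mod 2325).

788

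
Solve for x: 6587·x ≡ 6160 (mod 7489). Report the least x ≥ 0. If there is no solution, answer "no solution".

3829

First find gcd(6587, 7489):
7489 = 1×6587 + 902
6587 = 7×902 + 273
902 = 3×273 + 83
273 = 3×83 + 24
83 = 3×24 + 11
24 = 2×11 + 2
11 = 5×2 + 1
2 = 2×1 + 0
gcd = 1, so a unique solution mod 7489 exists.
Back-substitute for the Bézout coefficients:
1 = 11 − 5·2
1 = −5·24 + 11·11
1 = 11·83 − 38·24
1 = −38·273 + 125·83
1 = 125·902 − 413·273
1 = −413·6587 + 3016·902
1 = 3016·7489 − 3429·6587
So 6587·(-3429) ≡ 1 (mod 7489), giving 6587⁻¹ ≡ 4060.
x ≡ 6587⁻¹·6160 ≡ 4060·6160 ≡ 3829 (mod 7489).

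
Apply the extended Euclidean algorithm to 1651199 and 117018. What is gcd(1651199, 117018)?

11

Apply Euclid's algorithm to 1651199 and 117018:
1651199 = 14*117018 + 12947
117018 = 9*12947 + 495
12947 = 26*495 + 77
495 = 6*77 + 33
77 = 2*33 + 11
33 = 3*11 + 0
gcd(1651199, 117018) = 11.
Express as a combination:
11 = 77 − 2·33
11 = −2·495 + 13·77
11 = 13·12947 − 340·495
11 = −340·117018 + 3073·12947
11 = 3073·1651199 − 43362·117018
So 11 = (3073)·1651199 + (-43362)·117018.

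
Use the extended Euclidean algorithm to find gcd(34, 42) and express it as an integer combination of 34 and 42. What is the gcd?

2

Repeated division:
42 = 1·34 + 8
34 = 4·8 + 2
8 = 4·2 + 0
gcd(34, 42) = 2.
Back-substituting:
2 = 34 − 4·8
2 = −4·42 + 5·34
So 2 = (-4)·42 + (5)·34.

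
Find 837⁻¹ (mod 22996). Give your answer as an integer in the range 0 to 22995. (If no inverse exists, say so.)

16045

Apply the Euclidean algorithm to 22996 and 837:
22996 = 27·837 + 397
837 = 2·397 + 43
397 = 9·43 + 10
43 = 4·10 + 3
10 = 3·3 + 1
3 = 3·1 + 0
Since gcd(837, 22996) = 1, back-substitute to write 1 as a combination:
1 = 10 − 3·3
1 = −3·43 + 13·10
1 = 13·397 − 120·43
1 = −120·837 + 253·397
1 = 253·22996 − 6951·837
Thus 837·(-6951) ≡ 1 (mod 22996); reducing, -6951 mod 22996 = 16045.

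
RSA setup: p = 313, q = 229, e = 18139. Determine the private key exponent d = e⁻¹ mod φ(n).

φ(n) = (p−1)(q−1) = 312·228 = 71136.
Need d with 18139·d ≡ 1 (mod 71136). Apply the extended Euclidean algorithm:
71136 = 3*18139 + 16719
18139 = 1*16719 + 1420
16719 = 11*1420 + 1099
1420 = 1*1099 + 321
1099 = 3*321 + 136
321 = 2*136 + 49
136 = 2*49 + 38
49 = 1*38 + 11
38 = 3*11 + 5
11 = 2*5 + 1
5 = 5*1 + 0
Back-substitute:
1 = 11 − 2·5
1 = −2·38 + 7·11
1 = 7·49 − 9·38
1 = −9·136 + 25·49
1 = 25·321 − 59·136
1 = −59·1099 + 202·321
1 = 202·1420 − 261·1099
1 = −261·16719 + 3073·1420
1 = 3073·18139 − 3334·16719
1 = −3334·71136 + 13075·18139
So 18139·13075 ≡ 1 (mod 71136), hence d = 13075.

13075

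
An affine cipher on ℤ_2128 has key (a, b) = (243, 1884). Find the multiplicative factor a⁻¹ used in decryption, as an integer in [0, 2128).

Run Euclid on (2128, 243):
2128 = 8×243 + 184
243 = 1×184 + 59
184 = 3×59 + 7
59 = 8×7 + 3
7 = 2×3 + 1
3 = 3×1 + 0
The gcd is 1. Working backward:
1 = 7 − 2·3
1 = −2·59 + 17·7
1 = 17·184 − 53·59
1 = −53·243 + 70·184
1 = 70·2128 − 613·243
Thus 243·(-613) ≡ 1 (mod 2128); reducing, -613 mod 2128 = 1515.

1515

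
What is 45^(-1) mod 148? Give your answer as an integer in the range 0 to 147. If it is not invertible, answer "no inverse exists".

Extended Euclidean algorithm:
148 = 3·45 + 13
45 = 3·13 + 6
13 = 2·6 + 1
6 = 6·1 + 0
gcd = 1, so the inverse exists. Back-substitute:
1 = 13 − 2·6
1 = −2·45 + 7·13
1 = 7·148 − 23·45
Thus 45·(-23) ≡ 1 (mod 148); reducing, -23 mod 148 = 125.

125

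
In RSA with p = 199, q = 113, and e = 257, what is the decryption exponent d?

16481

φ(n) = (p−1)(q−1) = 198·112 = 22176.
Need d with 257·d ≡ 1 (mod 22176). Apply the extended Euclidean algorithm:
22176 = 86*257 + 74
257 = 3*74 + 35
74 = 2*35 + 4
35 = 8*4 + 3
4 = 1*3 + 1
3 = 3*1 + 0
Back-substitute:
1 = 4 − 3
1 = −35 + 9·4
1 = 9·74 − 19·35
1 = −19·257 + 66·74
1 = 66·22176 − 5695·257
So 257·(-5695) ≡ 1 (mod 22176), hence d ≡ -5695 ≡ 16481 (mod 22176).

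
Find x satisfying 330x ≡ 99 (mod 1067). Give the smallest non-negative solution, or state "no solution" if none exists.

First find gcd(330, 1067):
1067 = 3*330 + 77
330 = 4*77 + 22
77 = 3*22 + 11
22 = 2*11 + 0
gcd = 11 and 11 | 99, so solutions exist. Divide through by 11: 30x ≡ 9 (mod 97).
Now find 30⁻¹ mod 97:
97 = 3·30 + 7
30 = 4·7 + 2
7 = 3·2 + 1
2 = 2·1 + 0
Back-substitute:
1 = 7 − 3·2
1 = −3·30 + 13·7
1 = 13·97 − 42·30
So 30·(-42) ≡ 1 (mod 97), i.e. 30⁻¹ ≡ 55.
Then x ≡ 55·9 ≡ 10 (mod 97); the smallest non-negative solution is x = 10.

10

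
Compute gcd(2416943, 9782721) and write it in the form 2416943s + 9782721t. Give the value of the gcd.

Euclidean algorithm:
9782721 = 4×2416943 + 114949
2416943 = 21×114949 + 3014
114949 = 38×3014 + 417
3014 = 7×417 + 95
417 = 4×95 + 37
95 = 2×37 + 21
37 = 1×21 + 16
21 = 1×16 + 5
16 = 3×5 + 1
5 = 5×1 + 0
gcd(2416943, 9782721) = 1.
Working backward:
1 = 16 − 3·5
1 = −3·21 + 4·16
1 = 4·37 − 7·21
1 = −7·95 + 18·37
1 = 18·417 − 79·95
1 = −79·3014 + 571·417
1 = 571·114949 − 21777·3014
1 = −21777·2416943 + 457888·114949
1 = 457888·9782721 − 1853329·2416943
So 1 = (457888)·9782721 + (-1853329)·2416943.

1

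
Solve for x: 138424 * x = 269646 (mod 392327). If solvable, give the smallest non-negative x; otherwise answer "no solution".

4327

First find gcd(138424, 392327):
392327 = 2×138424 + 115479
138424 = 1×115479 + 22945
115479 = 5×22945 + 754
22945 = 30×754 + 325
754 = 2×325 + 104
325 = 3×104 + 13
104 = 8×13 + 0
gcd = 13 and 13 | 269646, so solutions exist. Divide through by 13: 10648x ≡ 20742 (mod 30179).
Now find 10648⁻¹ mod 30179:
30179 = 2*10648 + 8883
10648 = 1*8883 + 1765
8883 = 5*1765 + 58
1765 = 30*58 + 25
58 = 2*25 + 8
25 = 3*8 + 1
8 = 8*1 + 0
Back-substitute:
1 = 25 − 3·8
1 = −3·58 + 7·25
1 = 7·1765 − 213·58
1 = −213·8883 + 1072·1765
1 = 1072·10648 − 1285·8883
1 = −1285·30179 + 3642·10648
So 10648⁻¹ ≡ 3642 (mod 30179).
Then x ≡ 3642·20742 ≡ 4327 (mod 30179); the smallest non-negative solution is x = 4327.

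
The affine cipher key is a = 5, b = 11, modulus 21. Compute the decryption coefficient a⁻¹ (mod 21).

Run Euclid on (21, 5):
21 = 4×5 + 1
5 = 5×1 + 0
The gcd is 1. Working backward:
1 = 21 − 4·5
Hence 5⁻¹ ≡ -4 ≡ 17 (mod 21).

17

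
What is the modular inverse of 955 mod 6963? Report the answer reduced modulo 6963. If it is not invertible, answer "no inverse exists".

4834

Apply the Euclidean algorithm to 6963 and 955:
6963 = 7×955 + 278
955 = 3×278 + 121
278 = 2×121 + 36
121 = 3×36 + 13
36 = 2×13 + 10
13 = 1×10 + 3
10 = 3×3 + 1
3 = 3×1 + 0
gcd = 1, so the inverse exists. Back-substitute:
1 = 10 − 3·3
1 = −3·13 + 4·10
1 = 4·36 − 11·13
1 = −11·121 + 37·36
1 = 37·278 − 85·121
1 = −85·955 + 292·278
1 = 292·6963 − 2129·955
Thus 955·(-2129) ≡ 1 (mod 6963); reducing, -2129 mod 6963 = 4834.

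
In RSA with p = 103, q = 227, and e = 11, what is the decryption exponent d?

φ(n) = (p−1)(q−1) = 102·226 = 23052.
Need d with 11·d ≡ 1 (mod 23052). Apply the extended Euclidean algorithm:
23052 = 2095×11 + 7
11 = 1×7 + 4
7 = 1×4 + 3
4 = 1×3 + 1
3 = 3×1 + 0
Back-substitute:
1 = 4 − 3
1 = −7 + 2·4
1 = 2·11 − 3·7
1 = −3·23052 + 6287·11
So 11·6287 ≡ 1 (mod 23052), hence d = 6287.

6287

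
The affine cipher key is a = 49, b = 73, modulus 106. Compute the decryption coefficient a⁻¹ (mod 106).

Extended Euclidean algorithm:
106 = 2·49 + 8
49 = 6·8 + 1
8 = 8·1 + 0
Since gcd(49, 106) = 1, back-substitute to write 1 as a combination:
1 = 49 − 6·8
1 = −6·106 + 13·49
So 49·13 ≡ 1 (mod 106).

13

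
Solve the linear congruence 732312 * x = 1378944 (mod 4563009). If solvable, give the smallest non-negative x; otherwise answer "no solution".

First find gcd(732312, 4563009):
4563009 = 6×732312 + 169137
732312 = 4×169137 + 55764
169137 = 3×55764 + 1845
55764 = 30×1845 + 414
1845 = 4×414 + 189
414 = 2×189 + 36
189 = 5×36 + 9
36 = 4×9 + 0
gcd = 9 and 9 | 1378944, so solutions exist. Divide through by 9: 81368x ≡ 153216 (mod 507001).
Now find 81368⁻¹ mod 507001:
507001 = 6*81368 + 18793
81368 = 4*18793 + 6196
18793 = 3*6196 + 205
6196 = 30*205 + 46
205 = 4*46 + 21
46 = 2*21 + 4
21 = 5*4 + 1
4 = 4*1 + 0
Back-substitute:
1 = 21 − 5·4
1 = −5·46 + 11·21
1 = 11·205 − 49·46
1 = −49·6196 + 1481·205
1 = 1481·18793 − 4492·6196
1 = −4492·81368 + 19449·18793
1 = 19449·507001 − 121186·81368
So 81368·(-121186) ≡ 1 (mod 507001), i.e. 81368⁻¹ ≡ 385815.
Then x ≡ 385815·153216 ≡ 263447 (mod 507001); the smallest non-negative solution is x = 263447.

263447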